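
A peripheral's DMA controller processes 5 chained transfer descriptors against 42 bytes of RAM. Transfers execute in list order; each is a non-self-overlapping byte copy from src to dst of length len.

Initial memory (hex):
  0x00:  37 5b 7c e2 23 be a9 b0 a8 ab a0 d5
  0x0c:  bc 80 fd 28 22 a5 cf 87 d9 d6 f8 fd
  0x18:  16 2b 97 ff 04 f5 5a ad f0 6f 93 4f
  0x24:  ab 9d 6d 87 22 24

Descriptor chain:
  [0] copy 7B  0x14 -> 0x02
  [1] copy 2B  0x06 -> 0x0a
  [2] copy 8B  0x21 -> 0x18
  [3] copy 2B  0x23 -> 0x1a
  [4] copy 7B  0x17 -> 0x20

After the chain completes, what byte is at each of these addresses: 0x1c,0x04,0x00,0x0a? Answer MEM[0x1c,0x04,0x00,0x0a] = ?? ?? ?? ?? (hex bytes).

#0 dst[0x02+7] := {0xd9,0xd6,0xf8,0xfd,0x16,0x2b,0x97}
#1 dst[0x0a+2] := {0x16,0x2b}
#2 dst[0x18+8] := {0x6f,0x93,0x4f,0xab,0x9d,0x6d,0x87,0x22}
#3 dst[0x1a+2] := {0x4f,0xab}
#4 dst[0x20+7] := {0xfd,0x6f,0x93,0x4f,0xab,0x9d,0x6d}
query mem[0x1c]=0x9d, mem[0x04]=0xf8, mem[0x00]=0x37, mem[0x0a]=0x16

MEM[0x1c,0x04,0x00,0x0a] = 9d f8 37 16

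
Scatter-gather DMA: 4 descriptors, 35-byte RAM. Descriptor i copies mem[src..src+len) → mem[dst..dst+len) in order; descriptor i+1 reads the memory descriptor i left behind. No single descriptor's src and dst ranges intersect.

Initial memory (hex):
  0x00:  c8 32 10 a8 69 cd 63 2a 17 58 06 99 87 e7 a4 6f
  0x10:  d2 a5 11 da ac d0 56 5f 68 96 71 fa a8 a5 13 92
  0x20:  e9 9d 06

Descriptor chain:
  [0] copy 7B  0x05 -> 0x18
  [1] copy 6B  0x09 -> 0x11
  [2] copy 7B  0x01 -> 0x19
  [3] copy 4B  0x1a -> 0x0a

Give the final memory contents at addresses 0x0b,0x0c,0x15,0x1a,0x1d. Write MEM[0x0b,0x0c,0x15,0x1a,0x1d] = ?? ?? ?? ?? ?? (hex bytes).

MEM[0x0b,0x0c,0x15,0x1a,0x1d] = a8 69 e7 10 cd

[0] 0x05->0x18 len=7 : cd 63 2a 17 58 06 99
[1] 0x09->0x11 len=6 : 58 06 99 87 e7 a4
[2] 0x01->0x19 len=7 : 32 10 a8 69 cd 63 2a
[3] 0x1a->0x0a len=4 : 10 a8 69 cd
query mem[0x0b]=0xa8, mem[0x0c]=0x69, mem[0x15]=0xe7, mem[0x1a]=0x10, mem[0x1d]=0xcd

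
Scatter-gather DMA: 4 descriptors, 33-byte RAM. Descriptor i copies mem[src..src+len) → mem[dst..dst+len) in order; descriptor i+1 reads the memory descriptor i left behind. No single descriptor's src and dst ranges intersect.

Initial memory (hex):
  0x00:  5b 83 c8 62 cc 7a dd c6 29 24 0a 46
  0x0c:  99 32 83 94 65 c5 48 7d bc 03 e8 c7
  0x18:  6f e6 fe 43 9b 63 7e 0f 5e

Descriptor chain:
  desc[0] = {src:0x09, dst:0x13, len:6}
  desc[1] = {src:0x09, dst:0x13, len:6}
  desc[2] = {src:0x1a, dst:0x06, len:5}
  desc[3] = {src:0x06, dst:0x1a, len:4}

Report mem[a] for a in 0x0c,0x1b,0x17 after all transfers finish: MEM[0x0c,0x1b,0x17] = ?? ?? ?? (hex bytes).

MEM[0x0c,0x1b,0x17] = 99 43 32

D0: mem[0x13..0x18] <- [24 0a 46 99 32 83]
D1: mem[0x13..0x18] <- [24 0a 46 99 32 83]
D2: mem[0x06..0x0a] <- [fe 43 9b 63 7e]
D3: mem[0x1a..0x1d] <- [fe 43 9b 63]
query mem[0x0c]=0x99, mem[0x1b]=0x43, mem[0x17]=0x32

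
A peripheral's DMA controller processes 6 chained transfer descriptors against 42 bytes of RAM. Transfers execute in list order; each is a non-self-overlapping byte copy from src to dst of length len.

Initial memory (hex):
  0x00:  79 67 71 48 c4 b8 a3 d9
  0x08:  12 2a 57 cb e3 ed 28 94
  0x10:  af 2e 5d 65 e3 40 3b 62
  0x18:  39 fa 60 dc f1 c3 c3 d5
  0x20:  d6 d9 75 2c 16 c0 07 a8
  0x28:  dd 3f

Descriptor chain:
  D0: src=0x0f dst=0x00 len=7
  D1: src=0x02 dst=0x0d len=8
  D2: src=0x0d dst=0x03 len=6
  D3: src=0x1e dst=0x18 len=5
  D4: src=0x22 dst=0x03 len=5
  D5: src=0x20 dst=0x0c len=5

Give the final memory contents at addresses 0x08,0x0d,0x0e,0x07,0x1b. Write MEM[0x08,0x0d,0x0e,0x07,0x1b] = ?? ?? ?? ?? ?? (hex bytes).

#0 dst[0x00+7] := {0x94,0xaf,0x2e,0x5d,0x65,0xe3,0x40}
#1 dst[0x0d+8] := {0x2e,0x5d,0x65,0xe3,0x40,0xd9,0x12,0x2a}
#2 dst[0x03+6] := {0x2e,0x5d,0x65,0xe3,0x40,0xd9}
#3 dst[0x18+5] := {0xc3,0xd5,0xd6,0xd9,0x75}
#4 dst[0x03+5] := {0x75,0x2c,0x16,0xc0,0x07}
#5 dst[0x0c+5] := {0xd6,0xd9,0x75,0x2c,0x16}
query mem[0x08]=0xd9, mem[0x0d]=0xd9, mem[0x0e]=0x75, mem[0x07]=0x07, mem[0x1b]=0xd9

MEM[0x08,0x0d,0x0e,0x07,0x1b] = d9 d9 75 07 d9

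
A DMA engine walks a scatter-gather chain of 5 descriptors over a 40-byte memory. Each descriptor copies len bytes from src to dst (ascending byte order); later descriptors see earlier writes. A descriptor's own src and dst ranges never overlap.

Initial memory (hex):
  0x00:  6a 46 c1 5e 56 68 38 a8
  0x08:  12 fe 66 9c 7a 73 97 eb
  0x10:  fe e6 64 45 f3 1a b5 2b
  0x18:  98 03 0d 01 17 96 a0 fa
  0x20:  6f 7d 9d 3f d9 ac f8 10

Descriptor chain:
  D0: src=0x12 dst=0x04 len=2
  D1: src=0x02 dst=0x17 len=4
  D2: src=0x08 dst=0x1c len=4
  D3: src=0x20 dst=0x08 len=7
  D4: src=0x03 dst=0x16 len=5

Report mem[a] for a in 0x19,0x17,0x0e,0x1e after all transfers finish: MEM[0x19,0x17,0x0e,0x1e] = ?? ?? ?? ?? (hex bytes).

MEM[0x19,0x17,0x0e,0x1e] = 38 64 f8 66

  after D0: wrote 2B at 0x04 = 6445
  after D1: wrote 4B at 0x17 = c15e6445
  after D2: wrote 4B at 0x1c = 12fe669c
  after D3: wrote 7B at 0x08 = 6f7d9d3fd9acf8
  after D4: wrote 5B at 0x16 = 5e644538a8
query mem[0x19]=0x38, mem[0x17]=0x64, mem[0x0e]=0xf8, mem[0x1e]=0x66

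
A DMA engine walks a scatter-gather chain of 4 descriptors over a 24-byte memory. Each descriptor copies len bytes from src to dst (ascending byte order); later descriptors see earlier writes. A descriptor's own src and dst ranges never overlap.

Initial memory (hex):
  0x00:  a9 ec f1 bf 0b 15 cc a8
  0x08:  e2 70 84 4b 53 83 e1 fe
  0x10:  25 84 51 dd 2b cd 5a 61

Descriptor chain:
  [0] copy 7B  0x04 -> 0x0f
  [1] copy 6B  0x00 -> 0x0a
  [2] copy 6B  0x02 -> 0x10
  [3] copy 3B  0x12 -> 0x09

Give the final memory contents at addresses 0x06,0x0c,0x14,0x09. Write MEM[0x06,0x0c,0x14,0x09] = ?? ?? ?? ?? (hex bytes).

MEM[0x06,0x0c,0x14,0x09] = cc f1 cc 0b

[0] 0x04->0x0f len=7 : 0b 15 cc a8 e2 70 84
[1] 0x00->0x0a len=6 : a9 ec f1 bf 0b 15
[2] 0x02->0x10 len=6 : f1 bf 0b 15 cc a8
[3] 0x12->0x09 len=3 : 0b 15 cc
query mem[0x06]=0xcc, mem[0x0c]=0xf1, mem[0x14]=0xcc, mem[0x09]=0x0b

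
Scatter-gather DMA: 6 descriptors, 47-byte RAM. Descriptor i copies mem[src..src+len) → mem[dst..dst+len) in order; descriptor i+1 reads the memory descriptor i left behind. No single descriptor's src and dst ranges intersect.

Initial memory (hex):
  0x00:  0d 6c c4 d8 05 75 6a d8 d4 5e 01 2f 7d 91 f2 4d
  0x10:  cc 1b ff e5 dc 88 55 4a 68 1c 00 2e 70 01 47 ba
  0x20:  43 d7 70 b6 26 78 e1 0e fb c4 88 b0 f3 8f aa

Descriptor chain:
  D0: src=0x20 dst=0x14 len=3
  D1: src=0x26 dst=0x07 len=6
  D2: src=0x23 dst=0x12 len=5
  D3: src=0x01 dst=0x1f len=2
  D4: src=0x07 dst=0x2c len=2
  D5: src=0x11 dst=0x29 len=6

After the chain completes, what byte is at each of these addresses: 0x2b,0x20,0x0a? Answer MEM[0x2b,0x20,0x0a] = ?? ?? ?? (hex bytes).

MEM[0x2b,0x20,0x0a] = 26 c4 c4

#0 dst[0x14+3] := {0x43,0xd7,0x70}
#1 dst[0x07+6] := {0xe1,0x0e,0xfb,0xc4,0x88,0xb0}
#2 dst[0x12+5] := {0xb6,0x26,0x78,0xe1,0x0e}
#3 dst[0x1f+2] := {0x6c,0xc4}
#4 dst[0x2c+2] := {0xe1,0x0e}
#5 dst[0x29+6] := {0x1b,0xb6,0x26,0x78,0xe1,0x0e}
query mem[0x2b]=0x26, mem[0x20]=0xc4, mem[0x0a]=0xc4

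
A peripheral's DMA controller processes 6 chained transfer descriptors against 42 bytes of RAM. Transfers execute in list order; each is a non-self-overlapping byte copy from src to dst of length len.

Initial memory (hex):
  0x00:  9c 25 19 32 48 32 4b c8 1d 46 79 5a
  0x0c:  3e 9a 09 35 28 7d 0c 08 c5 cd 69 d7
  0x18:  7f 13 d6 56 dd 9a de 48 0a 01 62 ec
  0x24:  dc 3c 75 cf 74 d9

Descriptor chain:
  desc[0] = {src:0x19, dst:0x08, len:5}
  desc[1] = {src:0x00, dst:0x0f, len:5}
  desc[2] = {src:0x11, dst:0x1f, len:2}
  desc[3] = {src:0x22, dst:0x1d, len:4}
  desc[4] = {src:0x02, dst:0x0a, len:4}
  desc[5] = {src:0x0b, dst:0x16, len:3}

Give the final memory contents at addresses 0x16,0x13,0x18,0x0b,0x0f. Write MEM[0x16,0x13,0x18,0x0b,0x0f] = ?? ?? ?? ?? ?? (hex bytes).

[0] 0x19->0x08 len=5 : 13 d6 56 dd 9a
[1] 0x00->0x0f len=5 : 9c 25 19 32 48
[2] 0x11->0x1f len=2 : 19 32
[3] 0x22->0x1d len=4 : 62 ec dc 3c
[4] 0x02->0x0a len=4 : 19 32 48 32
[5] 0x0b->0x16 len=3 : 32 48 32
query mem[0x16]=0x32, mem[0x13]=0x48, mem[0x18]=0x32, mem[0x0b]=0x32, mem[0x0f]=0x9c

MEM[0x16,0x13,0x18,0x0b,0x0f] = 32 48 32 32 9c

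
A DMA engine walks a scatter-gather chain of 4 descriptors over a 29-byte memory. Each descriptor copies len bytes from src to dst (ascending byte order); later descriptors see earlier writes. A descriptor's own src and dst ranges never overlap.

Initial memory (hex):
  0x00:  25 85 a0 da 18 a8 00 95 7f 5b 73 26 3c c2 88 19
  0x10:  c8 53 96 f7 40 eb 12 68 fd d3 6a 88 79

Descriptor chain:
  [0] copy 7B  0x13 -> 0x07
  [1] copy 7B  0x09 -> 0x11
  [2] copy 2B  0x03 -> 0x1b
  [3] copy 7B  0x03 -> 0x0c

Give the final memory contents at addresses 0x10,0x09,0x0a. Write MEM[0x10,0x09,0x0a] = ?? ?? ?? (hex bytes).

MEM[0x10,0x09,0x0a] = f7 eb 12

#0 dst[0x07+7] := {0xf7,0x40,0xeb,0x12,0x68,0xfd,0xd3}
#1 dst[0x11+7] := {0xeb,0x12,0x68,0xfd,0xd3,0x88,0x19}
#2 dst[0x1b+2] := {0xda,0x18}
#3 dst[0x0c+7] := {0xda,0x18,0xa8,0x00,0xf7,0x40,0xeb}
query mem[0x10]=0xf7, mem[0x09]=0xeb, mem[0x0a]=0x12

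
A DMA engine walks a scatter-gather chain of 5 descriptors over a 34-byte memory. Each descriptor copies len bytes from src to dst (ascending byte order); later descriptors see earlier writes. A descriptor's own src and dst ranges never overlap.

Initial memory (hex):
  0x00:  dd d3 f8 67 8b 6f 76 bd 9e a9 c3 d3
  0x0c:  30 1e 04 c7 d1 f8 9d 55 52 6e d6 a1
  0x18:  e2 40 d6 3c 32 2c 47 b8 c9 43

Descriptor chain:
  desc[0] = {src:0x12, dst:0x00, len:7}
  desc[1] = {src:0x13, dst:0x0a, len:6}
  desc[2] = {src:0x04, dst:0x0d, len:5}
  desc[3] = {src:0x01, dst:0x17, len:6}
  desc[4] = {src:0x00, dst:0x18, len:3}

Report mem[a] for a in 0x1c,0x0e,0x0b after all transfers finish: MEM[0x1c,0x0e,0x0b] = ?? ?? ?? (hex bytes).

MEM[0x1c,0x0e,0x0b] = e2 a1 52

[0] 0x12->0x00 len=7 : 9d 55 52 6e d6 a1 e2
[1] 0x13->0x0a len=6 : 55 52 6e d6 a1 e2
[2] 0x04->0x0d len=5 : d6 a1 e2 bd 9e
[3] 0x01->0x17 len=6 : 55 52 6e d6 a1 e2
[4] 0x00->0x18 len=3 : 9d 55 52
query mem[0x1c]=0xe2, mem[0x0e]=0xa1, mem[0x0b]=0x52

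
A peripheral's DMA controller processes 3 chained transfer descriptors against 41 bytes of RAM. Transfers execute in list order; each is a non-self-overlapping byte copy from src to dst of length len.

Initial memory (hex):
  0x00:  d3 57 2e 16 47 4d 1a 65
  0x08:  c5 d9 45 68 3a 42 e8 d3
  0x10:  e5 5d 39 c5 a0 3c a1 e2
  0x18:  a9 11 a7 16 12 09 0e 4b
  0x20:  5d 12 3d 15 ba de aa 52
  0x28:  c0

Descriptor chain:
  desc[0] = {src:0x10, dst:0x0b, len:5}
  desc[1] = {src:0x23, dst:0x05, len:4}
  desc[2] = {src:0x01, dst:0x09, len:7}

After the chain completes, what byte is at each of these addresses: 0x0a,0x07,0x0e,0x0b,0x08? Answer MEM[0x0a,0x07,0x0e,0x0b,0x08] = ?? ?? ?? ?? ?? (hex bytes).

D0: mem[0x0b..0x0f] <- [e5 5d 39 c5 a0]
D1: mem[0x05..0x08] <- [15 ba de aa]
D2: mem[0x09..0x0f] <- [57 2e 16 47 15 ba de]
query mem[0x0a]=0x2e, mem[0x07]=0xde, mem[0x0e]=0xba, mem[0x0b]=0x16, mem[0x08]=0xaa

MEM[0x0a,0x07,0x0e,0x0b,0x08] = 2e de ba 16 aa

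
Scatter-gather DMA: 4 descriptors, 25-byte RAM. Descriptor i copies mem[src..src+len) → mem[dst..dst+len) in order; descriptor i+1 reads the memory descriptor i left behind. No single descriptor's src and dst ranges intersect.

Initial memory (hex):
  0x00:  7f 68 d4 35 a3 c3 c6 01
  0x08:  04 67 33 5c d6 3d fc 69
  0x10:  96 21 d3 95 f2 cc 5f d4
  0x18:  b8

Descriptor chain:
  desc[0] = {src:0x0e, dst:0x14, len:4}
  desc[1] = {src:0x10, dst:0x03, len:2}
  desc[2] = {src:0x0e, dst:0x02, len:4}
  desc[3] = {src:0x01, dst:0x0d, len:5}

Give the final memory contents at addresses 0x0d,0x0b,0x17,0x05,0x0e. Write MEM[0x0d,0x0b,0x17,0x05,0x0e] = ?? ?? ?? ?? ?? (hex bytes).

D0: mem[0x14..0x17] <- [fc 69 96 21]
D1: mem[0x03..0x04] <- [96 21]
D2: mem[0x02..0x05] <- [fc 69 96 21]
D3: mem[0x0d..0x11] <- [68 fc 69 96 21]
query mem[0x0d]=0x68, mem[0x0b]=0x5c, mem[0x17]=0x21, mem[0x05]=0x21, mem[0x0e]=0xfc

MEM[0x0d,0x0b,0x17,0x05,0x0e] = 68 5c 21 21 fc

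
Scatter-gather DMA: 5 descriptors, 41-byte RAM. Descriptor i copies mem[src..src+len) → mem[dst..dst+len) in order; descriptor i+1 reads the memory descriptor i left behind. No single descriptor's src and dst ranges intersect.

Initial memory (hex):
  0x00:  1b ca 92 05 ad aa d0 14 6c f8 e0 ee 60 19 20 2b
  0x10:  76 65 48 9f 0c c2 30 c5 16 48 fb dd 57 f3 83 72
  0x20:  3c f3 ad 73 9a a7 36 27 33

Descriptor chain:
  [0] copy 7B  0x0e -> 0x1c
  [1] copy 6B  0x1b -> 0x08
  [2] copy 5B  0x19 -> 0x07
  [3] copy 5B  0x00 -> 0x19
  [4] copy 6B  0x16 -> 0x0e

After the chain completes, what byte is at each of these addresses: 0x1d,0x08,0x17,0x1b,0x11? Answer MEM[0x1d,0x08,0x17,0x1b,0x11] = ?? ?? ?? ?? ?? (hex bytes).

[0] 0x0e->0x1c len=7 : 20 2b 76 65 48 9f 0c
[1] 0x1b->0x08 len=6 : dd 20 2b 76 65 48
[2] 0x19->0x07 len=5 : 48 fb dd 20 2b
[3] 0x00->0x19 len=5 : 1b ca 92 05 ad
[4] 0x16->0x0e len=6 : 30 c5 16 1b ca 92
query mem[0x1d]=0xad, mem[0x08]=0xfb, mem[0x17]=0xc5, mem[0x1b]=0x92, mem[0x11]=0x1b

MEM[0x1d,0x08,0x17,0x1b,0x11] = ad fb c5 92 1b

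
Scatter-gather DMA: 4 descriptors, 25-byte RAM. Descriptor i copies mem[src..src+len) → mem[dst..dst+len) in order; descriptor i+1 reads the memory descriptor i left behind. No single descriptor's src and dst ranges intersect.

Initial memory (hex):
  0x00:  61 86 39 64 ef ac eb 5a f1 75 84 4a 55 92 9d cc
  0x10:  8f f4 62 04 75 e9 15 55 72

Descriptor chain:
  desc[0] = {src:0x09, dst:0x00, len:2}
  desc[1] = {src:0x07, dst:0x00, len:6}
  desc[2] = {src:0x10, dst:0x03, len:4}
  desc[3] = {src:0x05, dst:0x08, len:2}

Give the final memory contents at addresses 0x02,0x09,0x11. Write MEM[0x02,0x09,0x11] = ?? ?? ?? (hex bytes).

#0 dst[0x00+2] := {0x75,0x84}
#1 dst[0x00+6] := {0x5a,0xf1,0x75,0x84,0x4a,0x55}
#2 dst[0x03+4] := {0x8f,0xf4,0x62,0x04}
#3 dst[0x08+2] := {0x62,0x04}
query mem[0x02]=0x75, mem[0x09]=0x04, mem[0x11]=0xf4

MEM[0x02,0x09,0x11] = 75 04 f4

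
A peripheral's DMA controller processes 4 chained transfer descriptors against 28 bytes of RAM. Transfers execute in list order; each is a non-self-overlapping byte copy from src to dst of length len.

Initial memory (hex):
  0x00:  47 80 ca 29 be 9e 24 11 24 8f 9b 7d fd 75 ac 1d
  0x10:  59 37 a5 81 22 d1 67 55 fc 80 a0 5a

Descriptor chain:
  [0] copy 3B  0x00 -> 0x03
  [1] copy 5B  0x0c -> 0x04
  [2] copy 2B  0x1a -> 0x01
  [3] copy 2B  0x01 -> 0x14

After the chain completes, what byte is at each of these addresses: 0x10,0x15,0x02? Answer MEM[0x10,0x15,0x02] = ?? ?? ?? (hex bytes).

[0] 0x00->0x03 len=3 : 47 80 ca
[1] 0x0c->0x04 len=5 : fd 75 ac 1d 59
[2] 0x1a->0x01 len=2 : a0 5a
[3] 0x01->0x14 len=2 : a0 5a
query mem[0x10]=0x59, mem[0x15]=0x5a, mem[0x02]=0x5a

MEM[0x10,0x15,0x02] = 59 5a 5a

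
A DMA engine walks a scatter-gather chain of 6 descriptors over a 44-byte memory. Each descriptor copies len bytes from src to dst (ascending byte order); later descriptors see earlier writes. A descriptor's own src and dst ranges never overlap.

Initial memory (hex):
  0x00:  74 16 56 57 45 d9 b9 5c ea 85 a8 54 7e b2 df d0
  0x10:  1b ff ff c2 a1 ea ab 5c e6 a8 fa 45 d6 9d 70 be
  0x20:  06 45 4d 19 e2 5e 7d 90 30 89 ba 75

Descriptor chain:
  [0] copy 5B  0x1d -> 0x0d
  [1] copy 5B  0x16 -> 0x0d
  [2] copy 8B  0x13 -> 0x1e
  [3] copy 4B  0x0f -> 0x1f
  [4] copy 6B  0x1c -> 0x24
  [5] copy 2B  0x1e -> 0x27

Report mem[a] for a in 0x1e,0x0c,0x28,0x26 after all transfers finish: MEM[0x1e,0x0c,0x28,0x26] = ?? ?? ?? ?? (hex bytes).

D0: mem[0x0d..0x11] <- [9d 70 be 06 45]
D1: mem[0x0d..0x11] <- [ab 5c e6 a8 fa]
D2: mem[0x1e..0x25] <- [c2 a1 ea ab 5c e6 a8 fa]
D3: mem[0x1f..0x22] <- [e6 a8 fa ff]
D4: mem[0x24..0x29] <- [d6 9d c2 e6 a8 fa]
D5: mem[0x27..0x28] <- [c2 e6]
query mem[0x1e]=0xc2, mem[0x0c]=0x7e, mem[0x28]=0xe6, mem[0x26]=0xc2

MEM[0x1e,0x0c,0x28,0x26] = c2 7e e6 c2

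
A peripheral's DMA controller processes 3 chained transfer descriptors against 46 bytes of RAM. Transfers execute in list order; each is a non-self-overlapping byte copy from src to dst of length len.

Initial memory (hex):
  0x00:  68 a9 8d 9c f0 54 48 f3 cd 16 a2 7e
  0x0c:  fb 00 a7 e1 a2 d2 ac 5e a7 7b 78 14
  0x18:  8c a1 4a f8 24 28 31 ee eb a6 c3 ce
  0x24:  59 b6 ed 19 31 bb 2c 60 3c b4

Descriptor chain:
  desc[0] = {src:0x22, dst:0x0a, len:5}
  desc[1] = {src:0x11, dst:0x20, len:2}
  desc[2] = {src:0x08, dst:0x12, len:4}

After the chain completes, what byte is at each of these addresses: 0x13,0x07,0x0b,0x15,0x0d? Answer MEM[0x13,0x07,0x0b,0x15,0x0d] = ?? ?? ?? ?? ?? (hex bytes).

D0: mem[0x0a..0x0e] <- [c3 ce 59 b6 ed]
D1: mem[0x20..0x21] <- [d2 ac]
D2: mem[0x12..0x15] <- [cd 16 c3 ce]
query mem[0x13]=0x16, mem[0x07]=0xf3, mem[0x0b]=0xce, mem[0x15]=0xce, mem[0x0d]=0xb6

MEM[0x13,0x07,0x0b,0x15,0x0d] = 16 f3 ce ce b6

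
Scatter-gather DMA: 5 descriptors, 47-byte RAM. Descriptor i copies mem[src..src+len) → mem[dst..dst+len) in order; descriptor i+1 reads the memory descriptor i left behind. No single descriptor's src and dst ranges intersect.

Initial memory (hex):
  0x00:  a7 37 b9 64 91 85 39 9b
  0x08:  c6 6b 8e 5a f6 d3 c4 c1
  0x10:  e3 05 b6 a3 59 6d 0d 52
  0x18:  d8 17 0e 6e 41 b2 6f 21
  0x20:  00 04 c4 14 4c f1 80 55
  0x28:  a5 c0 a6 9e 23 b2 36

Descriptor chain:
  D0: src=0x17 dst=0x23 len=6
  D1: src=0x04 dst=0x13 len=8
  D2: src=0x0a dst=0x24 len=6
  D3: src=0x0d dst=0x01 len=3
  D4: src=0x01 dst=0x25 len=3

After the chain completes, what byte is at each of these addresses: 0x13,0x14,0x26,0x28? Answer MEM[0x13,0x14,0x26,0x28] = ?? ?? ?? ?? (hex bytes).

[0] 0x17->0x23 len=6 : 52 d8 17 0e 6e 41
[1] 0x04->0x13 len=8 : 91 85 39 9b c6 6b 8e 5a
[2] 0x0a->0x24 len=6 : 8e 5a f6 d3 c4 c1
[3] 0x0d->0x01 len=3 : d3 c4 c1
[4] 0x01->0x25 len=3 : d3 c4 c1
query mem[0x13]=0x91, mem[0x14]=0x85, mem[0x26]=0xc4, mem[0x28]=0xc4

MEM[0x13,0x14,0x26,0x28] = 91 85 c4 c4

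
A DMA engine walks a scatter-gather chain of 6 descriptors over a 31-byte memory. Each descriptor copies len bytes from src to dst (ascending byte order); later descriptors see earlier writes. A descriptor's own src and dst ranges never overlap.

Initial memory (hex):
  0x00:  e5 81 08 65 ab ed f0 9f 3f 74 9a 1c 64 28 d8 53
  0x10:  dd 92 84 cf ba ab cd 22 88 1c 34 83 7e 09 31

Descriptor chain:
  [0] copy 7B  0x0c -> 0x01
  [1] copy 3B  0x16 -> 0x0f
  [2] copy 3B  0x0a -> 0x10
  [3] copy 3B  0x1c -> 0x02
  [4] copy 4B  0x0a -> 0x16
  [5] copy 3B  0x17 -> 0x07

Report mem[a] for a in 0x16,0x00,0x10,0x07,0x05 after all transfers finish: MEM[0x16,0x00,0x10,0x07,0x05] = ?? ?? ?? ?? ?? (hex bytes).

MEM[0x16,0x00,0x10,0x07,0x05] = 9a e5 9a 1c dd

#0 dst[0x01+7] := {0x64,0x28,0xd8,0x53,0xdd,0x92,0x84}
#1 dst[0x0f+3] := {0xcd,0x22,0x88}
#2 dst[0x10+3] := {0x9a,0x1c,0x64}
#3 dst[0x02+3] := {0x7e,0x09,0x31}
#4 dst[0x16+4] := {0x9a,0x1c,0x64,0x28}
#5 dst[0x07+3] := {0x1c,0x64,0x28}
query mem[0x16]=0x9a, mem[0x00]=0xe5, mem[0x10]=0x9a, mem[0x07]=0x1c, mem[0x05]=0xdd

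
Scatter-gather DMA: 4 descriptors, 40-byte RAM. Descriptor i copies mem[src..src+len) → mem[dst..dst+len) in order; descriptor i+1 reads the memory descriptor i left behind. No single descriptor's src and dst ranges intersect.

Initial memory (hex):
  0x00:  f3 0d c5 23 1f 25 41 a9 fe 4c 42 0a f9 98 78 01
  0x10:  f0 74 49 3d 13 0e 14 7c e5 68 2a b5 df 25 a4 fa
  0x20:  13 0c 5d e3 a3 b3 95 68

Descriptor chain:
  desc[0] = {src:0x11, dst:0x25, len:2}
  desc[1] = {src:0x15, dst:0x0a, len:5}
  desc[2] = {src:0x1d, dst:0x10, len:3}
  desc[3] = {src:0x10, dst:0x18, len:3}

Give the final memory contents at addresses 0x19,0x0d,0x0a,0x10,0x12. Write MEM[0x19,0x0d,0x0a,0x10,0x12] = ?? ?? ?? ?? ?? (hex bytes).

MEM[0x19,0x0d,0x0a,0x10,0x12] = a4 e5 0e 25 fa

#0 dst[0x25+2] := {0x74,0x49}
#1 dst[0x0a+5] := {0x0e,0x14,0x7c,0xe5,0x68}
#2 dst[0x10+3] := {0x25,0xa4,0xfa}
#3 dst[0x18+3] := {0x25,0xa4,0xfa}
query mem[0x19]=0xa4, mem[0x0d]=0xe5, mem[0x0a]=0x0e, mem[0x10]=0x25, mem[0x12]=0xfa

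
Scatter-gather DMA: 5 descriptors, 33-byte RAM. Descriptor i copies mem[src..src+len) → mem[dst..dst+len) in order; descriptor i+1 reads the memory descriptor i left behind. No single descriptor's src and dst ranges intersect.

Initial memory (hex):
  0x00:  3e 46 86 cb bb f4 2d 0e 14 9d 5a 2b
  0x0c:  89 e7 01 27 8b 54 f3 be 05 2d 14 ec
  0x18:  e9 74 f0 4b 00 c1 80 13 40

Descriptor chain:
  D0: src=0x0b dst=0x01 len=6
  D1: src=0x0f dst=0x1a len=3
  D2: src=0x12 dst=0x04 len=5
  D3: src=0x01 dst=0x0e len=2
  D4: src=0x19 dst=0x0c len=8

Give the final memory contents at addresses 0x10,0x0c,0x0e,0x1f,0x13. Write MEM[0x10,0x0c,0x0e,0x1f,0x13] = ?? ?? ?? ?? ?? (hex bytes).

#0 dst[0x01+6] := {0x2b,0x89,0xe7,0x01,0x27,0x8b}
#1 dst[0x1a+3] := {0x27,0x8b,0x54}
#2 dst[0x04+5] := {0xf3,0xbe,0x05,0x2d,0x14}
#3 dst[0x0e+2] := {0x2b,0x89}
#4 dst[0x0c+8] := {0x74,0x27,0x8b,0x54,0xc1,0x80,0x13,0x40}
query mem[0x10]=0xc1, mem[0x0c]=0x74, mem[0x0e]=0x8b, mem[0x1f]=0x13, mem[0x13]=0x40

MEM[0x10,0x0c,0x0e,0x1f,0x13] = c1 74 8b 13 40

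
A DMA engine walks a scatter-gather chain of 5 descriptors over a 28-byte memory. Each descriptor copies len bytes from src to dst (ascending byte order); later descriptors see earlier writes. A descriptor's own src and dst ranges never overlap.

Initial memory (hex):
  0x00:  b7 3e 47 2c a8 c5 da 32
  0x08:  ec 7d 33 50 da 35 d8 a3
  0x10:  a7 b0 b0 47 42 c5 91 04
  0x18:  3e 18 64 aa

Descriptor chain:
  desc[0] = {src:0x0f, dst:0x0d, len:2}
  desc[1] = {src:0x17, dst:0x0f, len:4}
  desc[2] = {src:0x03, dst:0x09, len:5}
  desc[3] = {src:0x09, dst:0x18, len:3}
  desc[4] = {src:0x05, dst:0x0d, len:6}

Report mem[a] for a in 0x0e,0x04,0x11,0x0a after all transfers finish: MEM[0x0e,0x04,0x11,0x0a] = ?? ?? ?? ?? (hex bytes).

MEM[0x0e,0x04,0x11,0x0a] = da a8 2c a8

D0: mem[0x0d..0x0e] <- [a3 a7]
D1: mem[0x0f..0x12] <- [04 3e 18 64]
D2: mem[0x09..0x0d] <- [2c a8 c5 da 32]
D3: mem[0x18..0x1a] <- [2c a8 c5]
D4: mem[0x0d..0x12] <- [c5 da 32 ec 2c a8]
query mem[0x0e]=0xda, mem[0x04]=0xa8, mem[0x11]=0x2c, mem[0x0a]=0xa8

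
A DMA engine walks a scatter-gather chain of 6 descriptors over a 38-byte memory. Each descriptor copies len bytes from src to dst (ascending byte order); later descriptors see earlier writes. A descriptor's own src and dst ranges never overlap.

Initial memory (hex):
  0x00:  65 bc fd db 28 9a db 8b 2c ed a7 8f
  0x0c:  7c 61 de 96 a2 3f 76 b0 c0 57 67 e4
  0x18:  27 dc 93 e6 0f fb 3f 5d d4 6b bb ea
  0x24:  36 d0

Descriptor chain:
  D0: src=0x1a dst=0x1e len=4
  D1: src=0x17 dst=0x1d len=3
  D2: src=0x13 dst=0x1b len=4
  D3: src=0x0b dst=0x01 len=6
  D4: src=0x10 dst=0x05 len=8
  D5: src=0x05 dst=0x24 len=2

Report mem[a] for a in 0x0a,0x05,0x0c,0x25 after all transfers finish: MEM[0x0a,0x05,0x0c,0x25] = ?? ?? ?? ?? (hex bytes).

MEM[0x0a,0x05,0x0c,0x25] = 57 a2 e4 3f

#0 dst[0x1e+4] := {0x93,0xe6,0x0f,0xfb}
#1 dst[0x1d+3] := {0xe4,0x27,0xdc}
#2 dst[0x1b+4] := {0xb0,0xc0,0x57,0x67}
#3 dst[0x01+6] := {0x8f,0x7c,0x61,0xde,0x96,0xa2}
#4 dst[0x05+8] := {0xa2,0x3f,0x76,0xb0,0xc0,0x57,0x67,0xe4}
#5 dst[0x24+2] := {0xa2,0x3f}
query mem[0x0a]=0x57, mem[0x05]=0xa2, mem[0x0c]=0xe4, mem[0x25]=0x3f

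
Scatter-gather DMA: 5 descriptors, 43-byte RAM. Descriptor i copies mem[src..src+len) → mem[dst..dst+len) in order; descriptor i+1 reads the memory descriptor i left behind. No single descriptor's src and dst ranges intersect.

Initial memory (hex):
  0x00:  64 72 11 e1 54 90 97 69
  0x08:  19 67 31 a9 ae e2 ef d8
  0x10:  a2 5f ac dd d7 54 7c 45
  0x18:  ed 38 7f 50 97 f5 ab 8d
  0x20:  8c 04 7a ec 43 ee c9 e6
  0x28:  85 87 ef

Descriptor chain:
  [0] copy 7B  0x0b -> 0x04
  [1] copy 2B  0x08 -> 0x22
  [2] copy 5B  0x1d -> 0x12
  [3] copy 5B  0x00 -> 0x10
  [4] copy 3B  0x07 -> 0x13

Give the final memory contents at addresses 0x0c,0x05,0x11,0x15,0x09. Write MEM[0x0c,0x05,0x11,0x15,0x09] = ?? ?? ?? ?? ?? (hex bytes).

D0: mem[0x04..0x0a] <- [a9 ae e2 ef d8 a2 5f]
D1: mem[0x22..0x23] <- [d8 a2]
D2: mem[0x12..0x16] <- [f5 ab 8d 8c 04]
D3: mem[0x10..0x14] <- [64 72 11 e1 a9]
D4: mem[0x13..0x15] <- [ef d8 a2]
query mem[0x0c]=0xae, mem[0x05]=0xae, mem[0x11]=0x72, mem[0x15]=0xa2, mem[0x09]=0xa2

MEM[0x0c,0x05,0x11,0x15,0x09] = ae ae 72 a2 a2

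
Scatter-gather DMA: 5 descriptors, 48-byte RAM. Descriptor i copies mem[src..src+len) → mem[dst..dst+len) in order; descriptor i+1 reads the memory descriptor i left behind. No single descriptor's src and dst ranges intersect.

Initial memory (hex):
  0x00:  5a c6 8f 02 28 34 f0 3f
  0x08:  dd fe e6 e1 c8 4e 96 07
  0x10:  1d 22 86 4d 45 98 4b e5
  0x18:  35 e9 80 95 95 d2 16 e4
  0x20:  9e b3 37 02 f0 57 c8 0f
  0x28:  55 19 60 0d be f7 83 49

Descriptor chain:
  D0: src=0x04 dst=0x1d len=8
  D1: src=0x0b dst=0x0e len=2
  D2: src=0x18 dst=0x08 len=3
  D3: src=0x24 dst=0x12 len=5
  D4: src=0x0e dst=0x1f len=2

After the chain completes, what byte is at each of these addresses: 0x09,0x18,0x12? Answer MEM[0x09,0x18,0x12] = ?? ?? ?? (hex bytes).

MEM[0x09,0x18,0x12] = e9 35 e1

[0] 0x04->0x1d len=8 : 28 34 f0 3f dd fe e6 e1
[1] 0x0b->0x0e len=2 : e1 c8
[2] 0x18->0x08 len=3 : 35 e9 80
[3] 0x24->0x12 len=5 : e1 57 c8 0f 55
[4] 0x0e->0x1f len=2 : e1 c8
query mem[0x09]=0xe9, mem[0x18]=0x35, mem[0x12]=0xe1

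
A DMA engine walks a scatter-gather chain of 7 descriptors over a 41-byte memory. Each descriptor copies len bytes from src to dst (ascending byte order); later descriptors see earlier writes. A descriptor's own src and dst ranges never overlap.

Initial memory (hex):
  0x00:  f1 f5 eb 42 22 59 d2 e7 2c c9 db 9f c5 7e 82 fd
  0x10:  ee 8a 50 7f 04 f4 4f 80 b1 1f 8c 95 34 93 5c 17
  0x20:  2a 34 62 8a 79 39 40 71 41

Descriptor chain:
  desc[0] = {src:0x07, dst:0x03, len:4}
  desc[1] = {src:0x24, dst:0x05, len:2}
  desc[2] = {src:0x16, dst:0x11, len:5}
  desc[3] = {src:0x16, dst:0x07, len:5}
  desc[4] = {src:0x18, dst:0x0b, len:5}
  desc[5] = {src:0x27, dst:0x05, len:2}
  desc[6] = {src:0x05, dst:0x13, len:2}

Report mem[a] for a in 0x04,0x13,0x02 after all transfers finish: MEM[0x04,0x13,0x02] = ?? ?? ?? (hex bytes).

MEM[0x04,0x13,0x02] = 2c 71 eb

#0 dst[0x03+4] := {0xe7,0x2c,0xc9,0xdb}
#1 dst[0x05+2] := {0x79,0x39}
#2 dst[0x11+5] := {0x4f,0x80,0xb1,0x1f,0x8c}
#3 dst[0x07+5] := {0x4f,0x80,0xb1,0x1f,0x8c}
#4 dst[0x0b+5] := {0xb1,0x1f,0x8c,0x95,0x34}
#5 dst[0x05+2] := {0x71,0x41}
#6 dst[0x13+2] := {0x71,0x41}
query mem[0x04]=0x2c, mem[0x13]=0x71, mem[0x02]=0xeb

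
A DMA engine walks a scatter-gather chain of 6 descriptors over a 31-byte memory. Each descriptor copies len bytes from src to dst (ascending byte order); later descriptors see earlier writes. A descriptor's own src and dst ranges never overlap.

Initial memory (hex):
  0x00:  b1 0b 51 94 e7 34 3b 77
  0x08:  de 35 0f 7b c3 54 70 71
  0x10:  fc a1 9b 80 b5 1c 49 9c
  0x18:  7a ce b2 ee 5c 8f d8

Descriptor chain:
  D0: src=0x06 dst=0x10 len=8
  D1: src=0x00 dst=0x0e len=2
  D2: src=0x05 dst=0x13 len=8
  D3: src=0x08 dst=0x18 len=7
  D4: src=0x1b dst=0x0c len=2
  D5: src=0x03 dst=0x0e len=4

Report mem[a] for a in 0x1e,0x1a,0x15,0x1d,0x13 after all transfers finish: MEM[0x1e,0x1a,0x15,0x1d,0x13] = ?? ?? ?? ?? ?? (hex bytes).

MEM[0x1e,0x1a,0x15,0x1d,0x13] = b1 0f 77 54 34

[0] 0x06->0x10 len=8 : 3b 77 de 35 0f 7b c3 54
[1] 0x00->0x0e len=2 : b1 0b
[2] 0x05->0x13 len=8 : 34 3b 77 de 35 0f 7b c3
[3] 0x08->0x18 len=7 : de 35 0f 7b c3 54 b1
[4] 0x1b->0x0c len=2 : 7b c3
[5] 0x03->0x0e len=4 : 94 e7 34 3b
query mem[0x1e]=0xb1, mem[0x1a]=0x0f, mem[0x15]=0x77, mem[0x1d]=0x54, mem[0x13]=0x34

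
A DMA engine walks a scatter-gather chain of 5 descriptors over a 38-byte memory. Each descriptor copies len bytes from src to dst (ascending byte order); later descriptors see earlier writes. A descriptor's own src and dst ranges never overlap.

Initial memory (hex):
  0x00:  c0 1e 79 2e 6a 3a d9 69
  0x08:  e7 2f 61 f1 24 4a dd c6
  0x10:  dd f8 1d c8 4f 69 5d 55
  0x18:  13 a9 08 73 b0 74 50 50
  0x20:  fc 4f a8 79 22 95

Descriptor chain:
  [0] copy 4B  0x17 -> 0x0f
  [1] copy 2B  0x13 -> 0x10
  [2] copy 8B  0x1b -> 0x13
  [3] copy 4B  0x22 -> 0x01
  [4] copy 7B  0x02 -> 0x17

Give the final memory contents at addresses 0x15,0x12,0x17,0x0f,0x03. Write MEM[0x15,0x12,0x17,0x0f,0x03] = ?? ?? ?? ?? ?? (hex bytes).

D0: mem[0x0f..0x12] <- [55 13 a9 08]
D1: mem[0x10..0x11] <- [c8 4f]
D2: mem[0x13..0x1a] <- [73 b0 74 50 50 fc 4f a8]
D3: mem[0x01..0x04] <- [a8 79 22 95]
D4: mem[0x17..0x1d] <- [79 22 95 3a d9 69 e7]
query mem[0x15]=0x74, mem[0x12]=0x08, mem[0x17]=0x79, mem[0x0f]=0x55, mem[0x03]=0x22

MEM[0x15,0x12,0x17,0x0f,0x03] = 74 08 79 55 22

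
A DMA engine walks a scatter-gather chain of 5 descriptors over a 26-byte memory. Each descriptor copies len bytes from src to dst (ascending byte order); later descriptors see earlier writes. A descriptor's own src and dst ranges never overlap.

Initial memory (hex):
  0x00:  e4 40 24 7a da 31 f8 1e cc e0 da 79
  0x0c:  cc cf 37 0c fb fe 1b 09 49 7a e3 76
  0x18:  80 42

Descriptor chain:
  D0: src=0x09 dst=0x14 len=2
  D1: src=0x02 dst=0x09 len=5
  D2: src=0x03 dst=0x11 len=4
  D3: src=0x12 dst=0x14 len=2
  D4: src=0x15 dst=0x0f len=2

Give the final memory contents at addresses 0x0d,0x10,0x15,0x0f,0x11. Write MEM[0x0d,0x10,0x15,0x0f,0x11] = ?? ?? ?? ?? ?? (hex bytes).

#0 dst[0x14+2] := {0xe0,0xda}
#1 dst[0x09+5] := {0x24,0x7a,0xda,0x31,0xf8}
#2 dst[0x11+4] := {0x7a,0xda,0x31,0xf8}
#3 dst[0x14+2] := {0xda,0x31}
#4 dst[0x0f+2] := {0x31,0xe3}
query mem[0x0d]=0xf8, mem[0x10]=0xe3, mem[0x15]=0x31, mem[0x0f]=0x31, mem[0x11]=0x7a

MEM[0x0d,0x10,0x15,0x0f,0x11] = f8 e3 31 31 7a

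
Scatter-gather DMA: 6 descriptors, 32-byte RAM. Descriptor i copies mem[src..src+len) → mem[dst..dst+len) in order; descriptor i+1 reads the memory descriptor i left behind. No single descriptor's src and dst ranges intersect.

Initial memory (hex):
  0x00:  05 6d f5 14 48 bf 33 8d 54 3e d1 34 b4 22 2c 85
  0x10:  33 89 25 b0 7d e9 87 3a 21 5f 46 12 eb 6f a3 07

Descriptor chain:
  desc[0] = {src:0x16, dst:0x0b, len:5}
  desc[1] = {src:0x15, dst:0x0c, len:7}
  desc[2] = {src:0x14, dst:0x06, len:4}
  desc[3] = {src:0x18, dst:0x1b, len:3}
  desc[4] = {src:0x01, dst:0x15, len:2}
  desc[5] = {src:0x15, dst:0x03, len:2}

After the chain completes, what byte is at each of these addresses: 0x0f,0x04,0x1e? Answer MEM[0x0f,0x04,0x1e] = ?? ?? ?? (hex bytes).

D0: mem[0x0b..0x0f] <- [87 3a 21 5f 46]
D1: mem[0x0c..0x12] <- [e9 87 3a 21 5f 46 12]
D2: mem[0x06..0x09] <- [7d e9 87 3a]
D3: mem[0x1b..0x1d] <- [21 5f 46]
D4: mem[0x15..0x16] <- [6d f5]
D5: mem[0x03..0x04] <- [6d f5]
query mem[0x0f]=0x21, mem[0x04]=0xf5, mem[0x1e]=0xa3

MEM[0x0f,0x04,0x1e] = 21 f5 a3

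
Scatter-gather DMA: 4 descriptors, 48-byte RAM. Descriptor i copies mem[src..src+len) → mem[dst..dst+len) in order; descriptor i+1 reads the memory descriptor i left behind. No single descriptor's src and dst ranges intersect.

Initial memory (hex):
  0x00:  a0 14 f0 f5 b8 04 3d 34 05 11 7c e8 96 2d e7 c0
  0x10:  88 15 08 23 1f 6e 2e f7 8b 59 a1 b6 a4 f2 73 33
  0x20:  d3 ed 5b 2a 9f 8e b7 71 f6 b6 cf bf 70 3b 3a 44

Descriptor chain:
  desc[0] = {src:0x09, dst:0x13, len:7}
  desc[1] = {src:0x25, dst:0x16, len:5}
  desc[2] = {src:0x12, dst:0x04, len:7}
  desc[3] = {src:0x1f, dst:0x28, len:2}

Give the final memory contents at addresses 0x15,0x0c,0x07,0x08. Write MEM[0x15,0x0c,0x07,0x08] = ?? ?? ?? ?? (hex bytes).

MEM[0x15,0x0c,0x07,0x08] = e8 96 e8 8e

  after D0: wrote 7B at 0x13 = 117ce8962de7c0
  after D1: wrote 5B at 0x16 = 8eb771f6b6
  after D2: wrote 7B at 0x04 = 08117ce88eb771
  after D3: wrote 2B at 0x28 = 33d3
query mem[0x15]=0xe8, mem[0x0c]=0x96, mem[0x07]=0xe8, mem[0x08]=0x8e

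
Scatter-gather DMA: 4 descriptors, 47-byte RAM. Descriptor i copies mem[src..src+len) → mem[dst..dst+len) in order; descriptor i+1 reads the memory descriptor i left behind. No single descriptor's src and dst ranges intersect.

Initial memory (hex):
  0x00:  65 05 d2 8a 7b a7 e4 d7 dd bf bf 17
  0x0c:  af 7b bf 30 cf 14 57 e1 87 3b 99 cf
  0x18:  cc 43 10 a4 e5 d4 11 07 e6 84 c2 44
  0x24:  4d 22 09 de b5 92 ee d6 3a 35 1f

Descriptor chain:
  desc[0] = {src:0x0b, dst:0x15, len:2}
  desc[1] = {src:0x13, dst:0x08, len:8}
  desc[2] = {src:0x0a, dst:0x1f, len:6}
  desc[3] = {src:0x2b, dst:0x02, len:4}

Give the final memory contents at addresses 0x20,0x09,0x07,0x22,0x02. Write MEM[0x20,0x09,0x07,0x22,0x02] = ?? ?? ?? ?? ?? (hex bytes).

D0: mem[0x15..0x16] <- [17 af]
D1: mem[0x08..0x0f] <- [e1 87 17 af cf cc 43 10]
D2: mem[0x1f..0x24] <- [17 af cf cc 43 10]
D3: mem[0x02..0x05] <- [d6 3a 35 1f]
query mem[0x20]=0xaf, mem[0x09]=0x87, mem[0x07]=0xd7, mem[0x22]=0xcc, mem[0x02]=0xd6

MEM[0x20,0x09,0x07,0x22,0x02] = af 87 d7 cc d6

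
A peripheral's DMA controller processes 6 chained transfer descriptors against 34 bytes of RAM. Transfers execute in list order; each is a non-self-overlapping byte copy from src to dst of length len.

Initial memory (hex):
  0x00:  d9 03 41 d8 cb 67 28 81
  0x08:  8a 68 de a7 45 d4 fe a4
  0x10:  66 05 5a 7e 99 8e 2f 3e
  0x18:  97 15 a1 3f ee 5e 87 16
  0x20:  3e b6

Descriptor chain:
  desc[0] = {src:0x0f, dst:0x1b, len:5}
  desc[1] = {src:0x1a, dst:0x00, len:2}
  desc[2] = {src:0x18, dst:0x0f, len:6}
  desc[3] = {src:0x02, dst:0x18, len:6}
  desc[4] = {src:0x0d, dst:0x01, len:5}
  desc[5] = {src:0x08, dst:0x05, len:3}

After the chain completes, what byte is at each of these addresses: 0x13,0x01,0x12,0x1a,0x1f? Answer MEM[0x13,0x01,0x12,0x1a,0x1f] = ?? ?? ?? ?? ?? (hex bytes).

MEM[0x13,0x01,0x12,0x1a,0x1f] = 66 d4 a4 cb 7e

[0] 0x0f->0x1b len=5 : a4 66 05 5a 7e
[1] 0x1a->0x00 len=2 : a1 a4
[2] 0x18->0x0f len=6 : 97 15 a1 a4 66 05
[3] 0x02->0x18 len=6 : 41 d8 cb 67 28 81
[4] 0x0d->0x01 len=5 : d4 fe 97 15 a1
[5] 0x08->0x05 len=3 : 8a 68 de
query mem[0x13]=0x66, mem[0x01]=0xd4, mem[0x12]=0xa4, mem[0x1a]=0xcb, mem[0x1f]=0x7e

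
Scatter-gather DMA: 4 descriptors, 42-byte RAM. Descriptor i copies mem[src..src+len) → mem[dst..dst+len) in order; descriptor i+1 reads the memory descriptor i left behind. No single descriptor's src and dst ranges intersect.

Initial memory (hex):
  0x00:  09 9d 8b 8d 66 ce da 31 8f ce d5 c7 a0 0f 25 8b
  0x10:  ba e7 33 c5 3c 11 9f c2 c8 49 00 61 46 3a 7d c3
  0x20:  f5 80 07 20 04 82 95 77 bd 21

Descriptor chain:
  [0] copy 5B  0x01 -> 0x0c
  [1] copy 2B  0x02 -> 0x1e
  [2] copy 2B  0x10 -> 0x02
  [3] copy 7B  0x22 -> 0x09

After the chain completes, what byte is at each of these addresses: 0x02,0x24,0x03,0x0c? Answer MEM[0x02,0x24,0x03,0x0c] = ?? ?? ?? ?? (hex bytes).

D0: mem[0x0c..0x10] <- [9d 8b 8d 66 ce]
D1: mem[0x1e..0x1f] <- [8b 8d]
D2: mem[0x02..0x03] <- [ce e7]
D3: mem[0x09..0x0f] <- [07 20 04 82 95 77 bd]
query mem[0x02]=0xce, mem[0x24]=0x04, mem[0x03]=0xe7, mem[0x0c]=0x82

MEM[0x02,0x24,0x03,0x0c] = ce 04 e7 82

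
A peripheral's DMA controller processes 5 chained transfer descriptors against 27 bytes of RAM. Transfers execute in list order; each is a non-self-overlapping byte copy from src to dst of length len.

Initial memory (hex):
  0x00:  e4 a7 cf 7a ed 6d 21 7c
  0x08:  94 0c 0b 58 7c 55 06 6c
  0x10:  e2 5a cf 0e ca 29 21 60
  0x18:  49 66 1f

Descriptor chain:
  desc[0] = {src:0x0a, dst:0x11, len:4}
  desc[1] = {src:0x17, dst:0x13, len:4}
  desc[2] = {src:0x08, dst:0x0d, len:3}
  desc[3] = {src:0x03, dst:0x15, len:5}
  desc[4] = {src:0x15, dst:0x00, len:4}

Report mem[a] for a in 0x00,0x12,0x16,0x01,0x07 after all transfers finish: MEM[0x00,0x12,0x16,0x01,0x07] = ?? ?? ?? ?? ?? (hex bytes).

MEM[0x00,0x12,0x16,0x01,0x07] = 7a 58 ed ed 7c

#0 dst[0x11+4] := {0x0b,0x58,0x7c,0x55}
#1 dst[0x13+4] := {0x60,0x49,0x66,0x1f}
#2 dst[0x0d+3] := {0x94,0x0c,0x0b}
#3 dst[0x15+5] := {0x7a,0xed,0x6d,0x21,0x7c}
#4 dst[0x00+4] := {0x7a,0xed,0x6d,0x21}
query mem[0x00]=0x7a, mem[0x12]=0x58, mem[0x16]=0xed, mem[0x01]=0xed, mem[0x07]=0x7c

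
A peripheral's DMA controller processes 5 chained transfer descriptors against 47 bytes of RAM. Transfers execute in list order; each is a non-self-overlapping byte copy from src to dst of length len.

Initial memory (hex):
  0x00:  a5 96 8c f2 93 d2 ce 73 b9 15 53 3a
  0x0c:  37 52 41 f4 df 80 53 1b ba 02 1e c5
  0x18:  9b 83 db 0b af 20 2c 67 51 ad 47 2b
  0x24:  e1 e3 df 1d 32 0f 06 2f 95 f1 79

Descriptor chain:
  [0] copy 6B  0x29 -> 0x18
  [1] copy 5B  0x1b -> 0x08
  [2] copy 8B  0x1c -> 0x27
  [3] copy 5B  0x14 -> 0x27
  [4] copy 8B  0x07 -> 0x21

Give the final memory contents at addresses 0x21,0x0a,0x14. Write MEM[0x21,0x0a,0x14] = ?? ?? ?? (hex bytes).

MEM[0x21,0x0a,0x14] = 73 79 ba

  after D0: wrote 6B at 0x18 = 0f062f95f179
  after D1: wrote 5B at 0x08 = 95f1792c67
  after D2: wrote 8B at 0x27 = f1792c6751ad472b
  after D3: wrote 5B at 0x27 = ba021ec50f
  after D4: wrote 8B at 0x21 = 7395f1792c675241
query mem[0x21]=0x73, mem[0x0a]=0x79, mem[0x14]=0xba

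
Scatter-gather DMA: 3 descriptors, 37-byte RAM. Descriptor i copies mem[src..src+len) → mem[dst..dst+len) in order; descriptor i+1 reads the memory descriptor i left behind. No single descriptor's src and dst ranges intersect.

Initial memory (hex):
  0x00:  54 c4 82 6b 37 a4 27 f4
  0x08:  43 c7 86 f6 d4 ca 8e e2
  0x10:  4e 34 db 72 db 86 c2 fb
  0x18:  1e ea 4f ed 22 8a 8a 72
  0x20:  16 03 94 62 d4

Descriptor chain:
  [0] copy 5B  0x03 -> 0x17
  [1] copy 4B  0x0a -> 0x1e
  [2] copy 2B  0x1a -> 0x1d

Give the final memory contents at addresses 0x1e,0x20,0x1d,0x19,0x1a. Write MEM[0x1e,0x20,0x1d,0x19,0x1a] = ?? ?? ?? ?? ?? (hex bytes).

MEM[0x1e,0x20,0x1d,0x19,0x1a] = f4 d4 27 a4 27

  after D0: wrote 5B at 0x17 = 6b37a427f4
  after D1: wrote 4B at 0x1e = 86f6d4ca
  after D2: wrote 2B at 0x1d = 27f4
query mem[0x1e]=0xf4, mem[0x20]=0xd4, mem[0x1d]=0x27, mem[0x19]=0xa4, mem[0x1a]=0x27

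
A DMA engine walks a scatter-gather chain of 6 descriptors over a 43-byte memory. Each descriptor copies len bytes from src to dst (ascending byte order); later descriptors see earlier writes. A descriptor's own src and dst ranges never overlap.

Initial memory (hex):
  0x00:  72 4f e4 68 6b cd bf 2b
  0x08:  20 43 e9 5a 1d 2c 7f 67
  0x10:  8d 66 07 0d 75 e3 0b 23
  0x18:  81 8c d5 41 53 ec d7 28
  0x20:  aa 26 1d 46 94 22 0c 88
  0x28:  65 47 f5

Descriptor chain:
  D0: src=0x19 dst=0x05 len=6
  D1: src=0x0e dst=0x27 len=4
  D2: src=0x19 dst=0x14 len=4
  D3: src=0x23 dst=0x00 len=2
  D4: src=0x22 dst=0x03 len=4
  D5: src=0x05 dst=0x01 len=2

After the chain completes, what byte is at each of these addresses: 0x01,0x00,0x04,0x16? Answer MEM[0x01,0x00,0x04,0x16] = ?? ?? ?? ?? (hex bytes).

MEM[0x01,0x00,0x04,0x16] = 94 46 46 41

[0] 0x19->0x05 len=6 : 8c d5 41 53 ec d7
[1] 0x0e->0x27 len=4 : 7f 67 8d 66
[2] 0x19->0x14 len=4 : 8c d5 41 53
[3] 0x23->0x00 len=2 : 46 94
[4] 0x22->0x03 len=4 : 1d 46 94 22
[5] 0x05->0x01 len=2 : 94 22
query mem[0x01]=0x94, mem[0x00]=0x46, mem[0x04]=0x46, mem[0x16]=0x41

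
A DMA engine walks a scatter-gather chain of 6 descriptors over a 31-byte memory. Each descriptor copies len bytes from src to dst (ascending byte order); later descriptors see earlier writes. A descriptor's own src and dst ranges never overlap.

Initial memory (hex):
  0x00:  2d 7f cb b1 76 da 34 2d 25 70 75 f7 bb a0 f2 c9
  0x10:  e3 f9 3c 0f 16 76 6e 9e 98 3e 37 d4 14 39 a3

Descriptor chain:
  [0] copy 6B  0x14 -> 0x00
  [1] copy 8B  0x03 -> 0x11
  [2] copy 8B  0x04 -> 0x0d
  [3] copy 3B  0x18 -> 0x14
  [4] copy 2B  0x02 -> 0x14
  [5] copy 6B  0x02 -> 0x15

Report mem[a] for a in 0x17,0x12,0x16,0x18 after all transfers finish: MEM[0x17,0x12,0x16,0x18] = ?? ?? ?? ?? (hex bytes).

[0] 0x14->0x00 len=6 : 16 76 6e 9e 98 3e
[1] 0x03->0x11 len=8 : 9e 98 3e 34 2d 25 70 75
[2] 0x04->0x0d len=8 : 98 3e 34 2d 25 70 75 f7
[3] 0x18->0x14 len=3 : 75 3e 37
[4] 0x02->0x14 len=2 : 6e 9e
[5] 0x02->0x15 len=6 : 6e 9e 98 3e 34 2d
query mem[0x17]=0x98, mem[0x12]=0x70, mem[0x16]=0x9e, mem[0x18]=0x3e

MEM[0x17,0x12,0x16,0x18] = 98 70 9e 3e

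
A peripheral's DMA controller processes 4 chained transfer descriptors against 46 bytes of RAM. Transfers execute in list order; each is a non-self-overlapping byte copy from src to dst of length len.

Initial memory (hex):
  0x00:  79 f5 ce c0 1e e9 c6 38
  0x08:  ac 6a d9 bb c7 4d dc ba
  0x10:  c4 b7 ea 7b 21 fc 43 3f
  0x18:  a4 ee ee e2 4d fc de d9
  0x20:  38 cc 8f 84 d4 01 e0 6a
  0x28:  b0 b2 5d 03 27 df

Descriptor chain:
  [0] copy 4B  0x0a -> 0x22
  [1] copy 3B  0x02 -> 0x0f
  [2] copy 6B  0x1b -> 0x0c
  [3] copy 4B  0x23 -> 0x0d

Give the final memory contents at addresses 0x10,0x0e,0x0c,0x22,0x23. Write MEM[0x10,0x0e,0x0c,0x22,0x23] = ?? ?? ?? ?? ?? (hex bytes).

MEM[0x10,0x0e,0x0c,0x22,0x23] = e0 c7 e2 d9 bb

#0 dst[0x22+4] := {0xd9,0xbb,0xc7,0x4d}
#1 dst[0x0f+3] := {0xce,0xc0,0x1e}
#2 dst[0x0c+6] := {0xe2,0x4d,0xfc,0xde,0xd9,0x38}
#3 dst[0x0d+4] := {0xbb,0xc7,0x4d,0xe0}
query mem[0x10]=0xe0, mem[0x0e]=0xc7, mem[0x0c]=0xe2, mem[0x22]=0xd9, mem[0x23]=0xbb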